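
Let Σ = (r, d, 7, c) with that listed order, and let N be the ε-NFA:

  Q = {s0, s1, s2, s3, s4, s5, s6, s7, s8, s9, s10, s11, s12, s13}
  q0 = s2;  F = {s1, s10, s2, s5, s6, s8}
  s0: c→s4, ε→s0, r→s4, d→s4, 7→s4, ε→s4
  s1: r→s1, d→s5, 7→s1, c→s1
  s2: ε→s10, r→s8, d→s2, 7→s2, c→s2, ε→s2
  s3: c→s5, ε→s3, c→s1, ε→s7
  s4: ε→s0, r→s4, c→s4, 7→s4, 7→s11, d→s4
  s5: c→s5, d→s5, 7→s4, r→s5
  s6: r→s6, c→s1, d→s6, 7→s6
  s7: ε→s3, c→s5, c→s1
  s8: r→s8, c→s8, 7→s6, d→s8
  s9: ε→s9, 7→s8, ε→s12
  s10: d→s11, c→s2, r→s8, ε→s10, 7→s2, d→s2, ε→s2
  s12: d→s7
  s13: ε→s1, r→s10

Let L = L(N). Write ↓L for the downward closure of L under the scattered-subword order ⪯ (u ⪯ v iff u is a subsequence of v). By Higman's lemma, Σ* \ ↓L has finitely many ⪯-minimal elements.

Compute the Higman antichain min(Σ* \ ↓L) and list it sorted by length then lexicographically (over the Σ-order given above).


|Q|=14, |F|=6, |δ|=54 (13 ε).
min D↑ (6 st, q0=0, F={5}): 0:r→1,d→0,7→0,c→0 1:r→1,d→1,7→2,c→1 2:r→2,d→2,7→2,c→3 3:r→3,d→4,7→3,c→3 4:r→4,d→4,7→5,c→4 5:r→5,d→5,7→5,c→5 [Hopcroft].
'r7cd7': run [9, 7, 6, 5, 4, 3] end={s0,s11,s4} ∉↓L; 5/5 deletions ∈↓L.
1 minimals (antichain).

Antichain: [r7cd7].


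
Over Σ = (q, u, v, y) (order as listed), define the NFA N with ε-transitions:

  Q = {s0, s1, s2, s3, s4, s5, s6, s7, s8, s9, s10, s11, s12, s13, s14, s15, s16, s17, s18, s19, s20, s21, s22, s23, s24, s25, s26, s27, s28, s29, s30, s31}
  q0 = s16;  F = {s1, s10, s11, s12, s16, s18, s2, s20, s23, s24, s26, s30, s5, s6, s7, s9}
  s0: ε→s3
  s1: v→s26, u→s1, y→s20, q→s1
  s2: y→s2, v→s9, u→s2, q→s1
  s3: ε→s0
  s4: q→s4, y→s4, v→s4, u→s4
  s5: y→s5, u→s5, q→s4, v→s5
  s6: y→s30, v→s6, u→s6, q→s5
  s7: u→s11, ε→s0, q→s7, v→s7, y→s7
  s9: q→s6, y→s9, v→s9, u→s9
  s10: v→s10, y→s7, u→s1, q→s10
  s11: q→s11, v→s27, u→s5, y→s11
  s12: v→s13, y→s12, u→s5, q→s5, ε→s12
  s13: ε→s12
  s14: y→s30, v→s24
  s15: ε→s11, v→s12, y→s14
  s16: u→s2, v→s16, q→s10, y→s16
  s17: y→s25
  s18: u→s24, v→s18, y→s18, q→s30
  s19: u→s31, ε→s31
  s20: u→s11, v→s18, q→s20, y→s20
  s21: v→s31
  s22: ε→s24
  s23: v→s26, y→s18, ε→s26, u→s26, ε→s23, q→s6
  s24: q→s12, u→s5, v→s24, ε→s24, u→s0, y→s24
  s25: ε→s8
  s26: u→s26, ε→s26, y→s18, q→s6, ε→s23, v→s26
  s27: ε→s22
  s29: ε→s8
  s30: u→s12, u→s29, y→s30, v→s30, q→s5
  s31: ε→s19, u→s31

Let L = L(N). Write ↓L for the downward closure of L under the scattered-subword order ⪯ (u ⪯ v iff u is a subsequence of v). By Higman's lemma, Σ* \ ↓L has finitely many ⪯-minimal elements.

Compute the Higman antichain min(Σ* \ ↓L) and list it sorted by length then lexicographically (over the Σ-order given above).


|Q|=32, |F|=16, |δ|=95 (17 ε).
min D↑ (16 st, q0=0, F={14}): 0:q→1,u→2,v→0,y→0 1:q→1,u→3,v→1,y→4 2:q→3,u→2,v→5,y→2 3:q→3,u→3,v→6,y→7 4:q→4,u→8,v→4,y→4 5:q→9,u→5,v→5,y→5 6:q→9,u→6,v→6,y→10 7:q→7,u→8,v→10,y→7 8:q→8,u→11,v→12,y→8 9:q→11,u→9,v→9,y→13 10:q→13,u→12,v→10,y→10 11:q→14,u→11,v→11,y→11 12:q→15,u→11,v→12,y→12 13:q→11,u→15,v→13,y→13 14:q→14,u→14,v→14,y→14 15:q→11,u→11,v→15,y→15.
'qyuuq': run [24, 21, 16, 12, 4, 1] end={s4} rej; 5/5 deletions ∈↓L.
'uvqqq': N↓-sim [24, 21, 17, 8, 2, 1] end={s4} rej; 5/5 single-dels accept.
2 obstructions.

A = [qyuuq, uvqqq].


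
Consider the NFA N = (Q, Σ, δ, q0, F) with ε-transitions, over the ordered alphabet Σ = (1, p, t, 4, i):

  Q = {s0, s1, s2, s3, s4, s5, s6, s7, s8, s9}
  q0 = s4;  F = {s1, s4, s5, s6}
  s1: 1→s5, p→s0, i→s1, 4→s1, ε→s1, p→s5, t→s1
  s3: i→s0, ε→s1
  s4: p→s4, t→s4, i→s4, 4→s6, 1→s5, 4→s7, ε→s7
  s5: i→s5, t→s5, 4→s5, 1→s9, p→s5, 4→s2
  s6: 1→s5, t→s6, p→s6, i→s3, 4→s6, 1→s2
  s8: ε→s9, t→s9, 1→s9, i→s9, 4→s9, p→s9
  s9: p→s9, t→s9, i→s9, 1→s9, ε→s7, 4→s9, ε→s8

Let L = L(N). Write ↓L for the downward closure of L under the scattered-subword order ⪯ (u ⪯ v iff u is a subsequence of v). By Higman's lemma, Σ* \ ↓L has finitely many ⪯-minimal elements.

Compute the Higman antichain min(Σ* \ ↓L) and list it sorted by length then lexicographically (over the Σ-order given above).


Antichain: [11, 4ip1].

|Q|=10, |F|=4, |δ|=41 (6 ε).
min D↑ (5 st, q0=0, F={3}): 0:1→1,p→0,t→0,4→2,i→0 1:1→3,p→1,t→1,4→1,i→1 2:1→1,p→2,t→2,4→2,i→4 3:1→3,p→3,t→3,4→3,i→3 4:1→1,p→1,t→4,4→4,i→4 (ε-aug+det+¬).
'11': run [10, 5, 3] end={s7,s8,s9} — reject; 2/2 single-dels accept.
'4ip1': |S_i|=[10, 9, 8, 6, 3] end={s7,s8,s9} — reject; 4/4 deletions ∈↓L.
2 obstructions.


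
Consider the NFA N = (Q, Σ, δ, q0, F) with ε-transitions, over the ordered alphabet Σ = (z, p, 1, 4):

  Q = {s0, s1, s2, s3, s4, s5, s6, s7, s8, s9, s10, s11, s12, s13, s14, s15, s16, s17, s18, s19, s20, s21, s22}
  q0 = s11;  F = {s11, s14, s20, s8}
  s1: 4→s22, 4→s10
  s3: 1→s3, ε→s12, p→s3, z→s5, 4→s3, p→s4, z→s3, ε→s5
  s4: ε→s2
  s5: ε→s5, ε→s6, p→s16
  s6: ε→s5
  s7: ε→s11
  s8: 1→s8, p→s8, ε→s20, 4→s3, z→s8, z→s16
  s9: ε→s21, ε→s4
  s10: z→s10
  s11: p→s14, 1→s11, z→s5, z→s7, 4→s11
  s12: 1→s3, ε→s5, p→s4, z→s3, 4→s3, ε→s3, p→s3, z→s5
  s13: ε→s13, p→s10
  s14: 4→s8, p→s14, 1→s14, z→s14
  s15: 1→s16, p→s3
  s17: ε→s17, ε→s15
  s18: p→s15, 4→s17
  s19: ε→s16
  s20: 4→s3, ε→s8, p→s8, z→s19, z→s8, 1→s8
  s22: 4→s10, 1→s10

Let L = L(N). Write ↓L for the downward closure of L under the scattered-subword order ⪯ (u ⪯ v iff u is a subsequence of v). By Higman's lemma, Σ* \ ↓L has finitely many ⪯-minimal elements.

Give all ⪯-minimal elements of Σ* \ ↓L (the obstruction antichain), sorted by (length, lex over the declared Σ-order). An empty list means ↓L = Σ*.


A = [p44].

|Q|=23, |F|=4, |δ|=59 (17 ε).
min D↑ (4 st, q0=0, F={3}): 0:z→0,p→1,1→0,4→0 1:z→1,p→1,1→1,4→2 2:z→2,p→2,1→2,4→3 3:z→3,p→3,1→3,4→3 [Hopcroft].
'p44': run [13, 11, 10, 7] end={s12,s16,s2,s3,s4,s5,s6} — reject; 3/3 del acc.
1 words, ⪯-incomp.


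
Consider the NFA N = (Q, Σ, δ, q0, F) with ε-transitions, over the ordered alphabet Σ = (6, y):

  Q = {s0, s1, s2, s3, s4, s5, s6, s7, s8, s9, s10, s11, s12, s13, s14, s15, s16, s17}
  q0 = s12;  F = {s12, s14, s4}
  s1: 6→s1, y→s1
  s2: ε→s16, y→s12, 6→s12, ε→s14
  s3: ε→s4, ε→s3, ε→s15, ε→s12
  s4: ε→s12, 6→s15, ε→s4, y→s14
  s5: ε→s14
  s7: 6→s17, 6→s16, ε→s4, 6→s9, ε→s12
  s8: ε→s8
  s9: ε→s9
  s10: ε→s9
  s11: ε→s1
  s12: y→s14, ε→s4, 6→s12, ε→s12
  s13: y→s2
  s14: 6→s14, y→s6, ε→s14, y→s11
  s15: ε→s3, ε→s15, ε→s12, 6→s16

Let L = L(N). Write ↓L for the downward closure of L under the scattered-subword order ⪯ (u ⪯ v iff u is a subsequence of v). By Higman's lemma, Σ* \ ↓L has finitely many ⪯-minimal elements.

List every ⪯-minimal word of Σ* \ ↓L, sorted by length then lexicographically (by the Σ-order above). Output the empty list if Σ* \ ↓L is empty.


min(Σ*\↓L) = [yy].

|Q|=18, |F|=3, |δ|=37 (21 ε).
min D↑ (3 st, q0=0, F={2}): 0:6→0,y→1 1:6→1,y→2 2:6→2,y→2 [Hopcroft].
'yy': run [9, 4, 3] end={s1,s11,s6} rej; 2/2 single-dels accept.
1 obstructions.


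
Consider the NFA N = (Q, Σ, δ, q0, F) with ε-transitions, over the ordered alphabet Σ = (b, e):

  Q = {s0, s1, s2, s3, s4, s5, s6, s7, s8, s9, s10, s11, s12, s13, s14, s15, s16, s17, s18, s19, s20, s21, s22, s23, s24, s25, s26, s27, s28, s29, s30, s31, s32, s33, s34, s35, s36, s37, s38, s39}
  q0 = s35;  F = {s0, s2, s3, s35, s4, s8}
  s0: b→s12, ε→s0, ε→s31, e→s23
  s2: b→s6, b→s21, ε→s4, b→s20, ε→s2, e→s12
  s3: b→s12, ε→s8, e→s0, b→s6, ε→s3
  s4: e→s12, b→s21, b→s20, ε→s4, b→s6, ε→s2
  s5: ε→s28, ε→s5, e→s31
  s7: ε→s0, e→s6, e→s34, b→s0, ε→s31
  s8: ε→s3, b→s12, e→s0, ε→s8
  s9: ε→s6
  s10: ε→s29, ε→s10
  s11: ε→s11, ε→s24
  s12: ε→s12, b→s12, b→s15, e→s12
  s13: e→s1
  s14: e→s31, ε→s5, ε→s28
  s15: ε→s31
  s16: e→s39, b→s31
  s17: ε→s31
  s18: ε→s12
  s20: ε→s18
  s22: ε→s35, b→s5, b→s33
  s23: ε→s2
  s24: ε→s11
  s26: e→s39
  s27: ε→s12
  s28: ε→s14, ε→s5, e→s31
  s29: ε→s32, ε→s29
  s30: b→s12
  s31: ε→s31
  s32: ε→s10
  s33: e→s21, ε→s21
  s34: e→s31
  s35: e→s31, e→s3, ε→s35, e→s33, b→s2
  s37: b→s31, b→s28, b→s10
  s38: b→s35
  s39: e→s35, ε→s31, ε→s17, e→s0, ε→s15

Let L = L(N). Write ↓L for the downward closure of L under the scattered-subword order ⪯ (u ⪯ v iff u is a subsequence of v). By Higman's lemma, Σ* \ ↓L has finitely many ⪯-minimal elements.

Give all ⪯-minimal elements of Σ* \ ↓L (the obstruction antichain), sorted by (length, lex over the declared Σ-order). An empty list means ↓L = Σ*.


A = [bb, be, eb, eeee].

|Q|=40, |F|=6, |δ|=84 (41 ε).
min D↑ (5 st, q0=0, F={3}): 0:b→1,e→2 1:b→3,e→3 2:b→3,e→4 3:b→3,e→3 4:b→3,e→1 (ε-aug+det+¬).
'bb': run [15, 9, 7] end={s12,s15,s18,s20,s21,s31,s6} ∉↓L; 2/2 deletions ∈↓L.
'be': run [15, 9, 3] end={s12,s15,s31} rej; 2/2 del acc.
'eb': |S_i|=[15, 14, 7] end={s12,s15,s18,s20,s21,s31,s6} ∉↓L; 2/2 deletions ∈↓L.
'eeee': run [15, 14, 11, 10, 3] end={s12,s15,s31} — reject; 4/4 deletions ∈↓L.
4 obstructions.


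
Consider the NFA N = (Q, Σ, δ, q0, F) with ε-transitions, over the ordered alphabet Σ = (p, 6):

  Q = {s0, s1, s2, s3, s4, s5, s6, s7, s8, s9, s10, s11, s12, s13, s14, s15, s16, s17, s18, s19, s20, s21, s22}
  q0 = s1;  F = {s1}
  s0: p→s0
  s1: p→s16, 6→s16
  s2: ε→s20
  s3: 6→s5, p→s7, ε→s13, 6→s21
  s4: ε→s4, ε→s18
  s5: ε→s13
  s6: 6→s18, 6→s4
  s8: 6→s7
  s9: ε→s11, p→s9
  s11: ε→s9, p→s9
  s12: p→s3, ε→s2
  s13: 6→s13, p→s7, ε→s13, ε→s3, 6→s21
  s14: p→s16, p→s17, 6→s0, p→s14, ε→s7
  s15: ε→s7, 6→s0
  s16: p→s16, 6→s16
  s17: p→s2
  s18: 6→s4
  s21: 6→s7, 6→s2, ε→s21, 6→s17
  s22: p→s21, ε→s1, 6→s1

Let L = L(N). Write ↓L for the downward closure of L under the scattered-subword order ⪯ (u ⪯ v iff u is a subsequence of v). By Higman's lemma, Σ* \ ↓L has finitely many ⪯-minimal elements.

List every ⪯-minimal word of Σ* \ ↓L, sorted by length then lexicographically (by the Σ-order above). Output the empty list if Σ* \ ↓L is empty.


|Q|=23, |F|=1, |δ|=43 (14 ε).
min D↑ (2 st, q0=0, F={1}): 0:p→1,6→1 1:p→1,6→1 [Hopcroft].
'p': |S_i|=[2, 1] end={s16} rej; 1/1 single-dels accept.
'6': N↓-sim [2, 1] end={s16} ∉↓L; 1/1 single-dels accept.
2 words, ⪯-incomp.

A = [p, 6].


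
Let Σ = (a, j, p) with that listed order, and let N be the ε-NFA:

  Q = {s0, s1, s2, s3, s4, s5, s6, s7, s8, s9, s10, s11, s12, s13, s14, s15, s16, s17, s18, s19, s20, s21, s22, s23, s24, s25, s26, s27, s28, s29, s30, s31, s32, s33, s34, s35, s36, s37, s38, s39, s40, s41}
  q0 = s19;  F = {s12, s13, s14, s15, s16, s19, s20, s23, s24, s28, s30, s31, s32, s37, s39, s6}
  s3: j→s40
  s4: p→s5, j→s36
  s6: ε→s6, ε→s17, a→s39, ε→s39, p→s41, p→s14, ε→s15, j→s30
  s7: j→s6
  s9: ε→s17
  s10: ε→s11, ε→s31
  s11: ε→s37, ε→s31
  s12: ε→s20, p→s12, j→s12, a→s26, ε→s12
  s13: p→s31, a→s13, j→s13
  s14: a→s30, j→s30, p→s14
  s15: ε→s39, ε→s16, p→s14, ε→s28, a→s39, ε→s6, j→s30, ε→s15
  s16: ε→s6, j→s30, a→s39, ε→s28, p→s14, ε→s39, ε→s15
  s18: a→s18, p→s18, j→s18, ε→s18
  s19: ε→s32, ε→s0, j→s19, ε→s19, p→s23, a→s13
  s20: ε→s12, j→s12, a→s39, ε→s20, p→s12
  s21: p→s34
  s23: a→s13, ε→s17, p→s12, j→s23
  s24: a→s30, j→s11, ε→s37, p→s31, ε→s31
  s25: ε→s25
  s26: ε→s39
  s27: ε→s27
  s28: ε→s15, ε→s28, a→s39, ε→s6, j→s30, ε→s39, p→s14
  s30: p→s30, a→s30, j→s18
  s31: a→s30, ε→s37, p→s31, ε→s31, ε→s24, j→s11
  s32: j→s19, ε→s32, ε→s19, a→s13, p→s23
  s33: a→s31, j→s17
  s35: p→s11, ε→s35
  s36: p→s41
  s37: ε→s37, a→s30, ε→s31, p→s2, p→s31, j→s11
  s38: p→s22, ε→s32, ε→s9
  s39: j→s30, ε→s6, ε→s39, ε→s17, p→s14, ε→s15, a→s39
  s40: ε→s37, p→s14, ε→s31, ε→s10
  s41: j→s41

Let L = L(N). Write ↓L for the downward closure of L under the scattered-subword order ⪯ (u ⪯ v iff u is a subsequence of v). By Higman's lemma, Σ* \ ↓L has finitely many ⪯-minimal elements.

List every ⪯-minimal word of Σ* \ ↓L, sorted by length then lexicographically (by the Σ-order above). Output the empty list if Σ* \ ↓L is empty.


|Q|=42, |F|=16, |δ|=118 (53 ε).
min D↑ (9 st, q0=0, F={7}): 0:a→1,j→0,p→2 1:a→1,j→1,p→3 2:a→1,j→2,p→4 3:a→5,j→3,p→3 4:a→6,j→4,p→4 5:a→5,j→7,p→5 6:a→6,j→5,p→8 7:a→7,j→7,p→7 8:a→5,j→5,p→8 (ε-aug+det+¬).
'apaj': |S_i|=[23, 17, 9, 2, 1] end={s18} rej; 4/4 single-dels accept.
'ppajj': run [23, 20, 18, 11, 3, 2] end={s18,s41} ∉↓L; 5/5 del acc.
2 obstructions.

Antichain: [apaj, ppajj].


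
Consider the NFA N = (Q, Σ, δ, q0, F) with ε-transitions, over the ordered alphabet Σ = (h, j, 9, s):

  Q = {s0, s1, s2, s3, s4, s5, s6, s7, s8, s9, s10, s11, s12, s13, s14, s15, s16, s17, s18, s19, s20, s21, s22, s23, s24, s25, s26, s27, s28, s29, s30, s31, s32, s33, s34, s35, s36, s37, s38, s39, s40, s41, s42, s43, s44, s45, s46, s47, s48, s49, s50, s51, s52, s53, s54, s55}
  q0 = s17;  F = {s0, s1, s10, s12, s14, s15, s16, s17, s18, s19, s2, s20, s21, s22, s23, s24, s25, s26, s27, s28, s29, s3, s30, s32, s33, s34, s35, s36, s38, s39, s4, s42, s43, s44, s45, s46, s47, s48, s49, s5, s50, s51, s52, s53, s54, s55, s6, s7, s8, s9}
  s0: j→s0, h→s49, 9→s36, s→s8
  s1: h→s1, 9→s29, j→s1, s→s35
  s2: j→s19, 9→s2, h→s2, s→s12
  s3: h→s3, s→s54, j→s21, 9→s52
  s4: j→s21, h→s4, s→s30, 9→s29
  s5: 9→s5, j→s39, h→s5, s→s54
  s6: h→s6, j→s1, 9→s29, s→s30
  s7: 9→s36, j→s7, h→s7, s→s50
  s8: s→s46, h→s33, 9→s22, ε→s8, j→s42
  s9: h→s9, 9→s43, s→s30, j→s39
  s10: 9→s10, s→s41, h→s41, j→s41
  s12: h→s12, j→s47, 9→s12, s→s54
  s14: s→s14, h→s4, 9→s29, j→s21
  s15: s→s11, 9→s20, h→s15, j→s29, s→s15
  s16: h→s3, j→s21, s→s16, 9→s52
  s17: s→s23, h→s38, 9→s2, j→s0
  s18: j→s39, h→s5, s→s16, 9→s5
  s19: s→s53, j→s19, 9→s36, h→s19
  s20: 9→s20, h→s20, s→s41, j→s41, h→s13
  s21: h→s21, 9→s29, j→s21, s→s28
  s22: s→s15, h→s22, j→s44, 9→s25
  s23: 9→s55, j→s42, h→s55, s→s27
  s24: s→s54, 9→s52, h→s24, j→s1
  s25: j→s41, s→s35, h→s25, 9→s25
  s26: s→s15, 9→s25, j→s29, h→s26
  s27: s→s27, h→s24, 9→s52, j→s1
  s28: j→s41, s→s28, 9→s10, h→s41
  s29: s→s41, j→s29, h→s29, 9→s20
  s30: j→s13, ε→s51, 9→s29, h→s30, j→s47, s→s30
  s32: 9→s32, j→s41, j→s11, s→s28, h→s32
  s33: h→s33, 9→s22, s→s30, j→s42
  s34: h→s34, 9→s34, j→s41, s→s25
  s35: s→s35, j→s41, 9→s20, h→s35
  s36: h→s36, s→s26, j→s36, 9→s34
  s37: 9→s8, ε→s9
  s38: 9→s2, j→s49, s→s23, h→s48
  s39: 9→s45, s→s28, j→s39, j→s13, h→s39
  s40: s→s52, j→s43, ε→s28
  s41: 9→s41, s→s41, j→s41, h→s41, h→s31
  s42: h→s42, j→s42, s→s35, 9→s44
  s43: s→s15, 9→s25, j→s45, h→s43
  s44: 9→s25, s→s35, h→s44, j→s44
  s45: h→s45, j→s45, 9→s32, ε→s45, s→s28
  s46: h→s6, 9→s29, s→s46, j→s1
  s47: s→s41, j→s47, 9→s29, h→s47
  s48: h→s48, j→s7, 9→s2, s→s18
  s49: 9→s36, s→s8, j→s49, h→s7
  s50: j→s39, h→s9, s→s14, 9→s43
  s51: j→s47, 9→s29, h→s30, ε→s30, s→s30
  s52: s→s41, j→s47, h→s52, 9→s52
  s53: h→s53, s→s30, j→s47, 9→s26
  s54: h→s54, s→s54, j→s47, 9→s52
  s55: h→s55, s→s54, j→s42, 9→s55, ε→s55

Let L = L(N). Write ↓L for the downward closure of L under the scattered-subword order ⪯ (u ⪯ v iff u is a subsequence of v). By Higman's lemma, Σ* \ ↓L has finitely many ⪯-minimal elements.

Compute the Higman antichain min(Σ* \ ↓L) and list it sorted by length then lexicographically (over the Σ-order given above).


|Q|=56, |F|=50, |δ|=220 (7 ε).
min D↑ (50 st, q0=0, F={33}): 0:h→1,j→2,9→3,s→4 1:h→5,j→6,9→3,s→4 2:h→6,j→2,9→7,s→8 3:h→3,j→9,9→3,s→10 4:h→11,j→12,9→11,s→13 5:h→5,j→14,9→3,s→15 6:h→14,j→6,9→7,s→8 7:h→7,j→7,9→16,s→17 8:h→18,j→12,9→19,s→20 9:h→9,j→9,9→7,s→21 10:h→10,j→22,9→10,s→23 11:h→11,j→12,9→11,s→23 12:h→12,j→12,9→24,s→25 13:h→26,j→27,9→28,s→13 14:h→14,j→14,9→7,s→29 15:h→30,j→31,9→30,s→32 16:h→16,j→33,9→16,s→34 17:h→17,j→35,9→34,s→36 18:h→18,j→12,9→19,s→37 19:h→19,j→24,9→34,s→36 20:h→38,j→27,9→35,s→20 21:h→21,j→22,9→17,s→37 22:h→22,j→22,9→35,s→33 23:h→23,j→22,9→28,s→23 24:h→24,j→24,9→34,s→25 25:h→25,j→33,9→39,s→25 26:h→26,j→27,9→28,s→23 27:h→27,j→27,9→35,s→25 28:h→28,j→22,9→28,s→33 29:h→40,j→31,9→41,s→42 30:h→30,j→31,9→30,s→23 31:h→31,j→31,9→43,s→44 32:h→45,j→46,9→28,s→32 33:h→33,j→33,9→33,s→33 34:h→34,j→33,9→34,s→25 35:h→35,j→35,9→39,s→33 36:h→36,j→35,9→39,s→36 37:h→37,j→22,9→35,s→37 38:h→38,j→27,9→35,s→37 39:h→39,j→33,9→39,s→33 40:h→40,j→31,9→41,s→37 41:h→41,j→43,9→34,s→36 42:h→47,j→46,9→35,s→42 43:h→43,j→43,9→48,s→44 44:h→33,j→33,9→49,s→44 45:h→45,j→46,9→28,s→23 46:h→46,j→46,9→35,s→44 47:h→47,j→46,9→35,s→37 48:h→48,j→33,9→48,s→44 49:h→33,j→33,9→49,s→33 (ε-aug+det+¬).
'j99j': N↓-sim [54, 39, 19, 11, 3] end={s11,s31,s41} ∉↓L; 4/4 single-dels accept.
'9sjs': run [54, 32, 19, 6, 2] end={s31,s41} ∉↓L; 4/4 single-dels accept.
'sjsj': N↓-sim [54, 44, 18, 7, 2] end={s31,s41} rej; 4/4 del acc.
'ss9s': N↓-sim [54, 44, 25, 8, 2] end={s31,s41} ∉↓L; 4/4 single-dels accept.
'shsjs': N↓-sim [54, 44, 36, 15, 6, 2] end={s31,s41} — reject; 5/5 del acc.
'hhsjsh': N↓-sim [54, 52, 46, 32, 13, 4, 2] end={s31,s41} rej; 6/6 del acc.
6 words, ⪯-incomp.

min(Σ*\↓L) = [j99j, 9sjs, sjsj, ss9s, shsjs, hhsjsh].


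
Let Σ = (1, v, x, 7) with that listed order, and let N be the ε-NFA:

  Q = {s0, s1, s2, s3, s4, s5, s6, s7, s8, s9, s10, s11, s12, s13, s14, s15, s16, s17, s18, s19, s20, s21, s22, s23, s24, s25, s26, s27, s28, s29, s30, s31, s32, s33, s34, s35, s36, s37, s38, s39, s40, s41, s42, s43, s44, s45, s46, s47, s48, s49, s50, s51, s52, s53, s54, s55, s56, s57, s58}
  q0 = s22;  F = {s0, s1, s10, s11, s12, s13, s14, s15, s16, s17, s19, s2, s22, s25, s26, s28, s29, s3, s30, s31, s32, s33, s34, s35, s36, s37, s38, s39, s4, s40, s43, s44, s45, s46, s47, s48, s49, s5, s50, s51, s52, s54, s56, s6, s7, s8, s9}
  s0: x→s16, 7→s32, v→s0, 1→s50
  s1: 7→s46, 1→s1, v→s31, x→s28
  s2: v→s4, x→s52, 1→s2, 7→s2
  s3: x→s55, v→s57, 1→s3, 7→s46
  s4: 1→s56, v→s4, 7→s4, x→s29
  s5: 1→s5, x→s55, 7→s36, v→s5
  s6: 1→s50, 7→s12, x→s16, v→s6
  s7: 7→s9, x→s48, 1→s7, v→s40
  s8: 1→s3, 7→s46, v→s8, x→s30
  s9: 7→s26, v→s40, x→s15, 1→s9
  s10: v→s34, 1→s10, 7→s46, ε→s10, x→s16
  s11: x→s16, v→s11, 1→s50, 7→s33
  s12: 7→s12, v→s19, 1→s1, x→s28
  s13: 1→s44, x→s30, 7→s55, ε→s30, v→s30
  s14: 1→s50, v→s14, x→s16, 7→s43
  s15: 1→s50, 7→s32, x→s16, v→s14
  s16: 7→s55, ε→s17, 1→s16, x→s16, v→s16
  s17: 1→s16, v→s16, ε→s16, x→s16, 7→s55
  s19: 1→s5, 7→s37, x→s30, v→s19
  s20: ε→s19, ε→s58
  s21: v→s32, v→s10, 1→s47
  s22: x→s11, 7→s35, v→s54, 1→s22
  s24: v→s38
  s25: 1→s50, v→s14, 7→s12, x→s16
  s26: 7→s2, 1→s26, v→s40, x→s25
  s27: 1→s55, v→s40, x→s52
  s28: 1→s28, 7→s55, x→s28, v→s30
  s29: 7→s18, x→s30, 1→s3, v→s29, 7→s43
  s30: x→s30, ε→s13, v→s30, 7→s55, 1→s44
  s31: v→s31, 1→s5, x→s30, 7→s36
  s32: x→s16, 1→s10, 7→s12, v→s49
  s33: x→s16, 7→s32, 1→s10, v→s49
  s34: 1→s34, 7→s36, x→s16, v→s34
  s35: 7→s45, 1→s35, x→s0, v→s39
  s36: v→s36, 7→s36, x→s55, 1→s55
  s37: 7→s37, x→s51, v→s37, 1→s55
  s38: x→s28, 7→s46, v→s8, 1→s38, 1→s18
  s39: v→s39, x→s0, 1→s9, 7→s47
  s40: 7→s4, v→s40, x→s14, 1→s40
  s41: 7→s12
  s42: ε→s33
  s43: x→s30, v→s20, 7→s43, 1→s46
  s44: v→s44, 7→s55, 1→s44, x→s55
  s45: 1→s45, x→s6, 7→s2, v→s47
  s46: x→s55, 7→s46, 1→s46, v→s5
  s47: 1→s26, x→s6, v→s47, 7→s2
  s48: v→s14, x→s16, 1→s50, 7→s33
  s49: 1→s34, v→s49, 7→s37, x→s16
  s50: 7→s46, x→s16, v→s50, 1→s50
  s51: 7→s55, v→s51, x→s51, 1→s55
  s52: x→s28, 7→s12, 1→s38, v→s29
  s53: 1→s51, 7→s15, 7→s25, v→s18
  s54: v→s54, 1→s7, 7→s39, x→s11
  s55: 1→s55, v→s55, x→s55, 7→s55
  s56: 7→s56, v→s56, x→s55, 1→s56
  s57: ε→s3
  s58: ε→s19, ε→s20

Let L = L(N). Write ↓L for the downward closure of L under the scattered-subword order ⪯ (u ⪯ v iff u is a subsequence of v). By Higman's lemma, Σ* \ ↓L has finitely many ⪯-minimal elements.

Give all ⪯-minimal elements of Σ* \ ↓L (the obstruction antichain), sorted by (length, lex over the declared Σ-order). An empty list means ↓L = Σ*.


|Q|=59, |F|=47, |δ|=217 (11 ε).
min D↑ (46 st, q0=0, F={16}): 0:1→0,v→1,x→2,7→3 1:1→4,v→1,x→2,7→5 2:1→6,v→2,x→7,7→8 3:1→3,v→5,x→9,7→10 4:1→4,v→11,x→12,7→13 5:1→13,v→5,x→9,7→14 6:1→6,v→6,x→7,7→15 7:1→7,v→7,x→7,7→16 8:1→17,v→18,x→7,7→19 9:1→6,v→9,x→7,7→19 10:1→10,v→14,x→20,7→21 11:1→11,v→11,x→22,7→23 12:1→6,v→22,x→7,7→8 13:1→13,v→11,x→24,7→25 14:1→25,v→14,x→20,7→21 15:1→15,v→26,x→16,7→15 16:1→16,v→16,x→16,7→16 17:1→17,v→27,x→7,7→15 18:1→27,v→18,x→7,7→28 19:1→17,v→18,x→7,7→29 20:1→6,v→20,x→7,7→29 21:1→21,v→23,x→30,7→21 22:1→6,v→22,x→7,7→31 23:1→32,v→23,x→33,7→23 24:1→6,v→22,x→7,7→19 25:1→25,v→11,x→34,7→21 26:1→26,v→26,x→16,7→35 27:1→27,v→27,x→7,7→35 28:1→16,v→28,x→36,7→28 29:1→37,v→38,x→39,7→29 30:1→40,v→33,x→39,7→29 31:1→15,v→38,x→41,7→31 32:1→32,v→32,x→16,7→32 33:1→42,v→33,x→41,7→31 34:1→6,v→22,x→7,7→29 35:1→16,v→35,x→16,7→35 36:1→16,v→36,x→36,7→16 37:1→37,v→43,x→39,7→15 38:1→26,v→38,x→41,7→28 39:1→39,v→41,x→39,7→16 40:1→40,v→44,x→39,7→15 41:1→45,v→41,x→41,7→16 42:1→42,v→42,x→16,7→15 43:1→26,v→43,x→41,7→35 44:1→42,v→44,x→41,7→15 45:1→45,v→45,x→16,7→16.
'xx7': run [52, 39, 8, 1] end={s55} — reject; 3/3 deletions ∈↓L.
'x17x': |S_i|=[52, 39, 20, 4, 1] end={s55} rej; 4/4 single-dels accept.
'x7v71': |S_i|=[52, 39, 25, 16, 4, 1] end={s55} — reject; 5/5 del acc.
'v1v71x': N↓-sim [52, 49, 43, 28, 19, 8, 1] end={s55} rej; 6/6 deletions ∈↓L.
'777v1x': |S_i|=[52, 47, 41, 27, 21, 8, 1] end={s55} ∉↓L; 6/6 del acc.
5 words, ⪯-incomp.

A = [xx7, x17x, x7v71, v1v71x, 777v1x].


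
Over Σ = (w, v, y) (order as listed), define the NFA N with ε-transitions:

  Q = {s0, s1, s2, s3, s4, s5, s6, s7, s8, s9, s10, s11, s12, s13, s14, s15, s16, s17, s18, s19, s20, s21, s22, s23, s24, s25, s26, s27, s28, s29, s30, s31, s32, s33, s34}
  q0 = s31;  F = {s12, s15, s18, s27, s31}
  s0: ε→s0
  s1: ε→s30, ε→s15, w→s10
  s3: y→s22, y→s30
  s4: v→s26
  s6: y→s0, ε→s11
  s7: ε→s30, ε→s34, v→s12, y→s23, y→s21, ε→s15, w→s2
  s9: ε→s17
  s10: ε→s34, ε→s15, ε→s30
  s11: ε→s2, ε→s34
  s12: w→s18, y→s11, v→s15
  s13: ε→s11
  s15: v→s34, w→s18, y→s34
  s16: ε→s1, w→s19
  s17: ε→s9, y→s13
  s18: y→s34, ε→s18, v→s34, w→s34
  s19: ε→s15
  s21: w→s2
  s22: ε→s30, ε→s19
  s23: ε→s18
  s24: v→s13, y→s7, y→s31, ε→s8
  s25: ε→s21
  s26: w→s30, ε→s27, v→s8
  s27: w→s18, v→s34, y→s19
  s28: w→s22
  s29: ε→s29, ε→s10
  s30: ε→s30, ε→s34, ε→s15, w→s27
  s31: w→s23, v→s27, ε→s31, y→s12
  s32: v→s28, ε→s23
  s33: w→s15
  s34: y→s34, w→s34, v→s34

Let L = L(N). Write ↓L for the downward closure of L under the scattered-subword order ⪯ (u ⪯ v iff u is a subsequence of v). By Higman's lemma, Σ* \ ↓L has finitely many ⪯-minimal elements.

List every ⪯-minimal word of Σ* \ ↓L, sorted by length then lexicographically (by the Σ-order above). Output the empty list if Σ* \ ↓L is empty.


|Q|=35, |F|=5, |δ|=70 (31 ε).
min D↑ (6 st, q0=0, F={4}): 0:w→1,v→2,y→3 1:w→4,v→4,y→4 2:w→1,v→4,y→5 3:w→1,v→5,y→4 4:w→4,v→4,y→4 5:w→1,v→4,y→4 [Hopcroft].
'ww': run [10, 3, 1] end={s34} — reject; 2/2 single-dels accept.
'wv': N↓-sim [10, 3, 1] end={s34} rej; 2/2 single-dels accept.
'wy': |S_i|=[10, 3, 1] end={s34} ∉↓L; 2/2 deletions ∈↓L.
'vv': run [10, 5, 1] end={s34} rej; 2/2 deletions ∈↓L.
'yy': |S_i|=[10, 7, 3] end={s11,s2,s34} — reject; 2/2 del acc.
5 minimals (antichain).

min(Σ*\↓L) = [ww, wv, wy, vv, yy].


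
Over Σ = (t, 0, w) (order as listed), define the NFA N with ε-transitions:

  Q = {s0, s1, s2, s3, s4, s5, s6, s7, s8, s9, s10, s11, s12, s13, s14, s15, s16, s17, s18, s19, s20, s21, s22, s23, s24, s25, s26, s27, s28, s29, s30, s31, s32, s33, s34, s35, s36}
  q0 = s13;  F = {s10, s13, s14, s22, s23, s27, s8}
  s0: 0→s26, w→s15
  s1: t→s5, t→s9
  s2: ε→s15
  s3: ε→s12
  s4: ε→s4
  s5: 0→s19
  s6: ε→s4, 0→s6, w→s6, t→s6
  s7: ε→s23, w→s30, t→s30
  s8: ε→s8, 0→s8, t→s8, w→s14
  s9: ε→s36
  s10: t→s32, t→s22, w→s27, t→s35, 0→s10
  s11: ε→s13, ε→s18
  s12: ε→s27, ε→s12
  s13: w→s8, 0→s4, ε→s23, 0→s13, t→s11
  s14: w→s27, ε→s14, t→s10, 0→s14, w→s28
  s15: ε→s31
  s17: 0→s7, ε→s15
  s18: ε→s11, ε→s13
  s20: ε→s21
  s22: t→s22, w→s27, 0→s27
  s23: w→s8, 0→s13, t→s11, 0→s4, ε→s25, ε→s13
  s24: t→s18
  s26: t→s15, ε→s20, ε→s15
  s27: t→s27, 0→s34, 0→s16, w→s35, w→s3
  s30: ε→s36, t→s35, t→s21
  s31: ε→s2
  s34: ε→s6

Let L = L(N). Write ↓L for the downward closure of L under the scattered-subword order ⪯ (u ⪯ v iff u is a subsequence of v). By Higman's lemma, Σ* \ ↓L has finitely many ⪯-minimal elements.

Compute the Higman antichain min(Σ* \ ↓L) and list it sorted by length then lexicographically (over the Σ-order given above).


|Q|=37, |F|=7, |δ|=68 (25 ε).
min D↑ (7 st, q0=0, F={6}): 0:t→0,0→0,w→1 1:t→1,0→1,w→2 2:t→3,0→2,w→4 3:t→5,0→3,w→4 4:t→4,0→6,w→4 5:t→5,0→4,w→4 6:t→6,0→6,w→6 (ε-aug+det+¬).
'www0': run [19, 14, 13, 9, 4] end={s16,s34,s4,s6} rej; 4/4 single-dels accept.
'wwtt00': |S_i|=[19, 14, 13, 11, 10, 8, 4] end={s16,s34,s4,s6} rej; 6/6 single-dels accept.
2 words, ⪯-incomp.

min(Σ*\↓L) = [www0, wwtt00].


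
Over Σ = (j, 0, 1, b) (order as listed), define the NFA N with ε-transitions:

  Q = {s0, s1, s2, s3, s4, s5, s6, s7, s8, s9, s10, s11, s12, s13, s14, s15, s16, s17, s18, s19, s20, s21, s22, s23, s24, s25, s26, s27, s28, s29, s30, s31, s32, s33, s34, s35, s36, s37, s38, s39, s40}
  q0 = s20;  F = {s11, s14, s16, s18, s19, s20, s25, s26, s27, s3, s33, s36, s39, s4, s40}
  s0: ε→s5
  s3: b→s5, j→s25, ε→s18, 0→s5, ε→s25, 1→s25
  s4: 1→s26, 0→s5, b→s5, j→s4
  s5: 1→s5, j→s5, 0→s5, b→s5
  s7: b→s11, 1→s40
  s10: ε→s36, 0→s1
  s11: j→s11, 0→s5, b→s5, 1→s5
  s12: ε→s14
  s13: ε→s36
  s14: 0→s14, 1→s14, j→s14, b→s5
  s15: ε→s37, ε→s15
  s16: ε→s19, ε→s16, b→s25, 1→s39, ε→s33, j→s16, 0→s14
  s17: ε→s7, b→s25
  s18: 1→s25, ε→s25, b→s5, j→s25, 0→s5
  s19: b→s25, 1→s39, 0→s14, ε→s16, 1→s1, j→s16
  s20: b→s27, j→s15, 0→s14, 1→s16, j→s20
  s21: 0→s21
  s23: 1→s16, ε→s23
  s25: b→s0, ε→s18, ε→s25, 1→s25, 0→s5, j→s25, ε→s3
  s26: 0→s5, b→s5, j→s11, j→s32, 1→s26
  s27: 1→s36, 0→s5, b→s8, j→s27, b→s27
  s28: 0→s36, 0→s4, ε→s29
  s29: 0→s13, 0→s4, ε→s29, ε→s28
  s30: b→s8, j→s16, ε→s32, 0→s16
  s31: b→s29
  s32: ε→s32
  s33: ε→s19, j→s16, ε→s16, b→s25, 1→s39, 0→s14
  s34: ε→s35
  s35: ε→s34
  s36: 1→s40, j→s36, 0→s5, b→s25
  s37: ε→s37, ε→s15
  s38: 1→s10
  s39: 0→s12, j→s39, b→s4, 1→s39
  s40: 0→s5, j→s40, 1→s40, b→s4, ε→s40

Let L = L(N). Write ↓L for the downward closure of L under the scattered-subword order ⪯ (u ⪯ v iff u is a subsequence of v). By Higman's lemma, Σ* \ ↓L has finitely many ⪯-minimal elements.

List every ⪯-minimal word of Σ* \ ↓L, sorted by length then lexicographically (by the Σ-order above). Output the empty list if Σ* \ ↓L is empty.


|Q|=41, |F|=15, |δ|=113 (30 ε).
min D↑ (12 st, q0=0, F={4}): 0:j→0,0→1,1→2,b→3 1:j→1,0→1,1→1,b→4 2:j→2,0→1,1→5,b→6 3:j→3,0→4,1→7,b→3 4:j→4,0→4,1→4,b→4 5:j→5,0→1,1→5,b→8 6:j→6,0→4,1→6,b→4 7:j→7,0→4,1→9,b→6 8:j→8,0→4,1→10,b→4 9:j→9,0→4,1→9,b→8 10:j→11,0→4,1→10,b→4 11:j→11,0→4,1→4,b→4 [Hopcroft].
'0b': |S_i|=[23, 3, 1] end={s5} ∉↓L; 2/2 single-dels accept.
'b0': run [23, 13, 1] end={s5} ∉↓L; 2/2 del acc.
'1bb': |S_i|=[23, 18, 9, 2] end={s0,s5} — reject; 3/3 deletions ∈↓L.
'11b1j1': |S_i|=[23, 18, 14, 6, 4, 3, 1] end={s5} ∉↓L; 6/6 deletions ∈↓L.
4 obstructions.

A = [0b, b0, 1bb, 11b1j1].


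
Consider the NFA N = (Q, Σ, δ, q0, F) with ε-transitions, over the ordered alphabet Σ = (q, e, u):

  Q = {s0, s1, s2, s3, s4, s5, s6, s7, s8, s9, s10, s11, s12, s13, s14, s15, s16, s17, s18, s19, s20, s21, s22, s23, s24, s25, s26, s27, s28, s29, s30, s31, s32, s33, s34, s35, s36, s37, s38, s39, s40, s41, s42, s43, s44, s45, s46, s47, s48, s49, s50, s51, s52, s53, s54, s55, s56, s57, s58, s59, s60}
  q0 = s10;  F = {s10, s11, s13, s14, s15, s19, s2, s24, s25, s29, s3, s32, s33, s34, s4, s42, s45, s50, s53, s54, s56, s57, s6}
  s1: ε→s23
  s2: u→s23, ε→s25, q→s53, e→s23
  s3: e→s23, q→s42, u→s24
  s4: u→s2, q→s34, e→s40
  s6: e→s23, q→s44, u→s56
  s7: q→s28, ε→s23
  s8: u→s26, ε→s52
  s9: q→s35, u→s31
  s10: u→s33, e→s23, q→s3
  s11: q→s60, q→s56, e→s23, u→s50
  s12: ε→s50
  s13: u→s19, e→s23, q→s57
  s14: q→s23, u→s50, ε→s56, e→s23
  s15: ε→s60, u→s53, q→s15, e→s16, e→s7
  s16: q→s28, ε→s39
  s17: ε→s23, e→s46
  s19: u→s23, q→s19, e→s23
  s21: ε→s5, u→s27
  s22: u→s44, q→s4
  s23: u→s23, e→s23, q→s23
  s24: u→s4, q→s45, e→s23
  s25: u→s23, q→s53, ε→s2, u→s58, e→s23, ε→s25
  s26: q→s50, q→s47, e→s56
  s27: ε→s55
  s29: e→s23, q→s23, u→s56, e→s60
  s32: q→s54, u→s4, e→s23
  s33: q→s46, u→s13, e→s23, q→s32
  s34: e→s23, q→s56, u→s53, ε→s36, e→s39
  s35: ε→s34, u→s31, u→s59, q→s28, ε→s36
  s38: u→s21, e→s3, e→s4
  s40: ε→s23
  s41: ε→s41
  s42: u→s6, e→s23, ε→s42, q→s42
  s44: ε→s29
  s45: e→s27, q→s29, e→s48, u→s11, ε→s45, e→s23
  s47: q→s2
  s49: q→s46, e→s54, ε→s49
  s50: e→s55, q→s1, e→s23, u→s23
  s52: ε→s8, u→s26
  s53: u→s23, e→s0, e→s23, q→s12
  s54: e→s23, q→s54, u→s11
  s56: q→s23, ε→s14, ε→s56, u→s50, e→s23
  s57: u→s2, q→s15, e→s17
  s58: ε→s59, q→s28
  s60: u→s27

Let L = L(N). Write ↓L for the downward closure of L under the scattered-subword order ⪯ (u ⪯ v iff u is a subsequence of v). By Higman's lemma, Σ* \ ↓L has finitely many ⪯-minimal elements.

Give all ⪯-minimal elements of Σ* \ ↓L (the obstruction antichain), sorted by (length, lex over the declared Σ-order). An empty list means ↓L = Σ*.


|Q|=61, |F|=23, |δ|=132 (26 ε).
min D↑ (22 st, q0=0, F={2}): 0:q→1,e→2,u→3 1:q→4,e→2,u→5 2:q→2,e→2,u→2 3:q→6,e→2,u→7 4:q→4,e→2,u→8 5:q→9,e→2,u→10 6:q→11,e→2,u→10 7:q→12,e→2,u→13 8:q→14,e→2,u→15 9:q→14,e→2,u→16 10:q→17,e→2,u→18 11:q→11,e→2,u→16 12:q→19,e→2,u→18 13:q→13,e→2,u→2 14:q→2,e→2,u→15 15:q→2,e→2,u→20 16:q→15,e→2,u→20 17:q→15,e→2,u→21 18:q→21,e→2,u→2 19:q→19,e→2,u→21 20:q→2,e→2,u→2 21:q→20,e→2,u→2 (ε-aug+det+¬).
'e': run [42, 13] end={s0,s16,s17,s23,s27,s28,s39,s40,s46,s48,s55,s60,…} rej; 1/1 deletions ∈↓L.
'uuuu': run [42, 39, 30, 14, 4] end={s23,s28,s58,s59} rej; 4/4 del acc.
'qquqq': |S_i|=[42, 39, 27, 15, 11, 2] end={s1,s23} rej; 5/5 deletions ∈↓L.
'qquuq': |S_i|=[42, 39, 27, 15, 7, 2] end={s1,s23} — reject; 5/5 del acc.
'quqqq': run [42, 39, 28, 20, 10, 2] end={s1,s23} — reject; 5/5 del acc.
5 words, ⪯-incomp.

Antichain: [e, uuuu, qquqq, qquuq, quqqq].


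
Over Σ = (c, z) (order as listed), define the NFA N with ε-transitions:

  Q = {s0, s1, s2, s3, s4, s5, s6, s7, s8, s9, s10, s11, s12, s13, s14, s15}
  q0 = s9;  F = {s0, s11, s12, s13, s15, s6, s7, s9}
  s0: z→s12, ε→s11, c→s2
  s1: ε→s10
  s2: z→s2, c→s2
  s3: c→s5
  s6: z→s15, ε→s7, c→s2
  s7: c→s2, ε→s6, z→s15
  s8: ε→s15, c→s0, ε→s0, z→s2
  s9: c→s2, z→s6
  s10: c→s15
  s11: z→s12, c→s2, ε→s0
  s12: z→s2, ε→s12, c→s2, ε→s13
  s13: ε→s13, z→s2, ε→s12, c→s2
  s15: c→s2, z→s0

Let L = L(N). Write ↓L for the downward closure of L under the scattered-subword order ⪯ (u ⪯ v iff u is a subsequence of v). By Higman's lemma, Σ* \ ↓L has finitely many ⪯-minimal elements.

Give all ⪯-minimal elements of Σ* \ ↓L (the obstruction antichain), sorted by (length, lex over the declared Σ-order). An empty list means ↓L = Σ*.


|Q|=16, |F|=8, |δ|=33 (11 ε).
min D↑ (6 st, q0=0, F={1}): 0:c→1,z→2 1:c→1,z→1 2:c→1,z→3 3:c→1,z→4 4:c→1,z→5 5:c→1,z→1 [Hopcroft].
'c': run [9, 1] end={s2} rej; 1/1 single-dels accept.
'zzzzz': run [9, 8, 6, 5, 3, 1] end={s2} rej; 5/5 single-dels accept.
2 minimals (antichain).

Antichain: [c, zzzzz].


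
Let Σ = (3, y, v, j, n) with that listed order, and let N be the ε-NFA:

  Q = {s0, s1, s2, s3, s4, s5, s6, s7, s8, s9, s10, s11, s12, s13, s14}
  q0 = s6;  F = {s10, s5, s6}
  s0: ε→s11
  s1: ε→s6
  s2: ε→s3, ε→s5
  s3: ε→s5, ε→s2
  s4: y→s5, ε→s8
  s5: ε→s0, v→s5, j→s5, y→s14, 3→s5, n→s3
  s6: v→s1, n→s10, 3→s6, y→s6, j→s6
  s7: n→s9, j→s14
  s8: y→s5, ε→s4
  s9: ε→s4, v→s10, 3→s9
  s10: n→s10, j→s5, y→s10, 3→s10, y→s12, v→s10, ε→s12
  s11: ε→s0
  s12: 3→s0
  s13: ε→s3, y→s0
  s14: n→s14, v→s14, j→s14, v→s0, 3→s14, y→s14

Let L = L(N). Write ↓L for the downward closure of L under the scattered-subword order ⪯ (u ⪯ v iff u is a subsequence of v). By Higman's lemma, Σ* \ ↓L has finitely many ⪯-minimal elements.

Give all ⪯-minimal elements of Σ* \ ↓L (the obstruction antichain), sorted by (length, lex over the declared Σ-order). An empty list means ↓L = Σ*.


|Q|=15, |F|=3, |δ|=43 (13 ε).
min D↑ (4 st, q0=0, F={3}): 0:3→0,y→0,v→0,j→0,n→1 1:3→1,y→1,v→1,j→2,n→1 2:3→2,y→3,v→2,j→2,n→2 3:3→3,y→3,v→3,j→3,n→3 [Hopcroft].
'njy': N↓-sim [10, 8, 6, 3] end={s0,s11,s14} rej; 3/3 del acc.
1 minimals (antichain).

min(Σ*\↓L) = [njy].


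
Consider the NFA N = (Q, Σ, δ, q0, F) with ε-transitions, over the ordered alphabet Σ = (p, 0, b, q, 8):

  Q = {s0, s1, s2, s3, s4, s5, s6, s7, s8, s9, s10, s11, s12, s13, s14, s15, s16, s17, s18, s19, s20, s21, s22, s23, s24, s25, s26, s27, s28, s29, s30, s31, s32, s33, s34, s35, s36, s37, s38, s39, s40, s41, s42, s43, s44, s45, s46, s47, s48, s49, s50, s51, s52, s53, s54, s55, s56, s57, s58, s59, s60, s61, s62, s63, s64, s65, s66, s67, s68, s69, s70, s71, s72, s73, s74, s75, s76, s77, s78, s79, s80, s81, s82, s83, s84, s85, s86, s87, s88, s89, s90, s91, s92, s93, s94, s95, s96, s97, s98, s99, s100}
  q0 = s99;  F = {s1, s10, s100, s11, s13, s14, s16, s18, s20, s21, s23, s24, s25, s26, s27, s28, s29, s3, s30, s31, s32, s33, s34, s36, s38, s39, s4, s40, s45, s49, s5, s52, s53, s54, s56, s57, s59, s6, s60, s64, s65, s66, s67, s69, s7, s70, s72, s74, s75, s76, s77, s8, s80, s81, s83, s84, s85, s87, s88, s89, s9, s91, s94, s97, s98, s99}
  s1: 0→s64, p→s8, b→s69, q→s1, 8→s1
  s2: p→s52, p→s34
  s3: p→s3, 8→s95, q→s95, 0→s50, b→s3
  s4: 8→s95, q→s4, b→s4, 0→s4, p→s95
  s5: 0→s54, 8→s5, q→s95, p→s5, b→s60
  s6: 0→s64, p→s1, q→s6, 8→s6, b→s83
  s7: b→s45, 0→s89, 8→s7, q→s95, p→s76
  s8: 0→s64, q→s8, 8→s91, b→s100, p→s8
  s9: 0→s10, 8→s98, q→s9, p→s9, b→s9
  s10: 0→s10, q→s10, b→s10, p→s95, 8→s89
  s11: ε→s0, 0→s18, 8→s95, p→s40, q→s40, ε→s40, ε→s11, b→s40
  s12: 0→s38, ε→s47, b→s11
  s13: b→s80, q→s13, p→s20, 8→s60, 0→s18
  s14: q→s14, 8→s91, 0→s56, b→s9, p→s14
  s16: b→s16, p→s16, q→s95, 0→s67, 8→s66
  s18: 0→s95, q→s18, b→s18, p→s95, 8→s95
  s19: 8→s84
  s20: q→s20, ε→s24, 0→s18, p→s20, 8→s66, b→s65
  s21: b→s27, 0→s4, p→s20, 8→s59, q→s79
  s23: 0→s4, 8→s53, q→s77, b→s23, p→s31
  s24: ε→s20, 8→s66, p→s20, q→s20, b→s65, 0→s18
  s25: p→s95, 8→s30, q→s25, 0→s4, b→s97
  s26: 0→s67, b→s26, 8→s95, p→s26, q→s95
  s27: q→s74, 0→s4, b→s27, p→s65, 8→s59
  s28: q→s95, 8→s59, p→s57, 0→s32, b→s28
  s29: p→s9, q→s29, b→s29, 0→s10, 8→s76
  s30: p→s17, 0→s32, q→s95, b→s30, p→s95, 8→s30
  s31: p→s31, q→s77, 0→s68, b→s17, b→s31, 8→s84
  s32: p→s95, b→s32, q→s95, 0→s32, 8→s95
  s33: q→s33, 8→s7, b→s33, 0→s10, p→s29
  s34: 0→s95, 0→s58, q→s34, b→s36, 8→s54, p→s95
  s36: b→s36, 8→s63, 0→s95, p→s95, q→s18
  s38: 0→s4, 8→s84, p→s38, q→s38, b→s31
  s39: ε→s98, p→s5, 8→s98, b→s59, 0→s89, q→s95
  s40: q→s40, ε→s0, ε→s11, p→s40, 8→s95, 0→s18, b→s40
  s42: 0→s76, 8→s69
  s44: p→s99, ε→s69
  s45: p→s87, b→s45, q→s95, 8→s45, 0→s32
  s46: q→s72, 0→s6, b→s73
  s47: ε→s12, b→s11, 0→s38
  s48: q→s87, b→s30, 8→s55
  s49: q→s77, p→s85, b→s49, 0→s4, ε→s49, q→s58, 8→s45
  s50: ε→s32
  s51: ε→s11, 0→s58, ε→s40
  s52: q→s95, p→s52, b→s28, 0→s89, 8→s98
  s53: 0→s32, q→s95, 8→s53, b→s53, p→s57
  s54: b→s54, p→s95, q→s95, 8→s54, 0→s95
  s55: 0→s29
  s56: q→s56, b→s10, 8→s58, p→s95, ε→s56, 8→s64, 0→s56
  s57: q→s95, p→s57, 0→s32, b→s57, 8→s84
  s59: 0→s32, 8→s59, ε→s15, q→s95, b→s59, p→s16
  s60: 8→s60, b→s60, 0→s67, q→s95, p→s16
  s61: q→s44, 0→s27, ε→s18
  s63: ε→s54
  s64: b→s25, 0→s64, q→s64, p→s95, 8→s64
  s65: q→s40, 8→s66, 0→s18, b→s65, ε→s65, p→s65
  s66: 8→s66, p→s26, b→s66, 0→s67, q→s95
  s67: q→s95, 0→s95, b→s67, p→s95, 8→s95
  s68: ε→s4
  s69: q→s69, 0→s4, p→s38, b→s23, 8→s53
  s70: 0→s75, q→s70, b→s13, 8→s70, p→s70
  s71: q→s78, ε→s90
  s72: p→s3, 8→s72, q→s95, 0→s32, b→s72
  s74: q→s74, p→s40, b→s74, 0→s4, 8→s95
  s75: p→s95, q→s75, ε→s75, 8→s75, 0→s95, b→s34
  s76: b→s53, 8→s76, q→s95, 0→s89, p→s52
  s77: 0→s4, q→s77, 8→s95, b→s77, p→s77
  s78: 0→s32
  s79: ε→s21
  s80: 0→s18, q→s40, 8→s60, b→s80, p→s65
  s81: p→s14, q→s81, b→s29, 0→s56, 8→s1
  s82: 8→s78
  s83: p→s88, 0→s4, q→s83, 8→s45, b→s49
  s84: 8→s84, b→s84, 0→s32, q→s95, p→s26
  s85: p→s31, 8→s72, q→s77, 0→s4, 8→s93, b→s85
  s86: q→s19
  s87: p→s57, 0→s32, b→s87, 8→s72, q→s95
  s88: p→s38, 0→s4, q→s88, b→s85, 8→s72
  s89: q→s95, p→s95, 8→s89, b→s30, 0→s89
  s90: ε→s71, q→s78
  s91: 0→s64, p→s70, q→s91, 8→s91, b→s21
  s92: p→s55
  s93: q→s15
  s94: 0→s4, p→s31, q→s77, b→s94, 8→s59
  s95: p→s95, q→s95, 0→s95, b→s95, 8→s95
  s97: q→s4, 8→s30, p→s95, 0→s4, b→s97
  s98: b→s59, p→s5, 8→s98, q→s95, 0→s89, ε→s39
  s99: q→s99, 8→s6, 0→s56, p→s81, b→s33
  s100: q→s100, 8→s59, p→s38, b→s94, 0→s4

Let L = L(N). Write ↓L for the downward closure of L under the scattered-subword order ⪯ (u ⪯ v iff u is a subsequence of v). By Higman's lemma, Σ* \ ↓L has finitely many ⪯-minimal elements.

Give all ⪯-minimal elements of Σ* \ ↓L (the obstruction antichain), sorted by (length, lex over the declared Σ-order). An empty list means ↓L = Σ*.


|Q|=101, |F|=66, |δ|=394 (26 ε).
min D↑ (64 st, q0=0, F={8}): 0:p→1,0→2,b→3,q→0,8→4 1:p→5,0→2,b→6,q→1,8→7 2:p→8,0→2,b→9,q→2,8→10 3:p→6,0→9,b→3,q→3,8→11 4:p→7,0→10,b→12,q→4,8→4 5:p→5,0→2,b→13,q→5,8→14 6:p→13,0→9,b→6,q→6,8→15 7:p→16,0→10,b→17,q→7,8→7 8:p→8,0→8,b→8,q→8,8→8 9:p→8,0→9,b→9,q→9,8→18 10:p→8,0→10,b→19,q→10,8→10 11:p→15,0→18,b→20,q→8,8→11 12:p→21,0→22,b→23,q→12,8→20 13:p→13,0→9,b→13,q→13,8→24 14:p→25,0→10,b→26,q→14,8→14 15:p→27,0→18,b→28,q→8,8→15 16:p→16,0→10,b→29,q→16,8→14 17:p→30,0→22,b→31,q→17,8→28 18:p→8,0→18,b→32,q→8,8→18 19:p→8,0→22,b→33,q→19,8→32 20:p→34,0→35,b→20,q→8,8→20 21:p→30,0→22,b→36,q→21,8→37 22:p→8,0→22,b→22,q→22,8→8 23:p→36,0→22,b→23,q→38,8→20 24:p→39,0→18,b→40,q→8,8→24 25:p→25,0→41,b→42,q→25,8→25 26:p→43,0→22,b→44,q→26,8→40 27:p→27,0→18,b→45,q→8,8→24 28:p→46,0→35,b→28,q→8,8→28 29:p→30,0→22,b→47,q→29,8→40 30:p→30,0→22,b→48,q→30,8→49 31:p→48,0→22,b→31,q→38,8→28 32:p→8,0→35,b→32,q→8,8→32 33:p→8,0→22,b→33,q→22,8→32 34:p→46,0→35,b→34,q→8,8→37 35:p→8,0→35,b→35,q→8,8→8 36:p→48,0→22,b→36,q→38,8→37 37:p→50,0→35,b→37,q→8,8→37 38:p→38,0→22,b→38,q→38,8→8 39:p→39,0→51,b→52,q→8,8→39 40:p→53,0→35,b→40,q→8,8→40 41:p→8,0→8,b→54,q→41,8→41 42:p→43,0→55,b→56,q→42,8→52 43:p→43,0→55,b→57,q→43,8→58 44:p→57,0→22,b→44,q→59,8→40 45:p→46,0→35,b→45,q→8,8→40 46:p→46,0→35,b→46,q→8,8→49 47:p→48,0→22,b→47,q→38,8→40 48:p→48,0→22,b→48,q→38,8→49 49:p→60,0→35,b→49,q→8,8→49 50:p→50,0→35,b→50,q→8,8→8 51:p→8,0→8,b→51,q→8,8→51 52:p→53,0→61,b→52,q→8,8→52 53:p→53,0→61,b→53,q→8,8→58 54:p→8,0→8,b→62,q→54,8→51 55:p→8,0→8,b→55,q→55,8→8 56:p→57,0→55,b→56,q→63,8→52 57:p→57,0→55,b→57,q→63,8→58 58:p→60,0→61,b→58,q→8,8→58 59:p→63,0→22,b→59,q→59,8→8 60:p→60,0→61,b→60,q→8,8→8 61:p→8,0→8,b→61,q→8,8→8 62:p→8,0→8,b→62,q→55,8→51 63:p→63,0→55,b→63,q→63,8→8 (ε-aug+det+¬).
'0p': |S_i|=[76, 21, 2] end={s17,s95} — reject; 2/2 deletions ∈↓L.
'b8q': N↓-sim [76, 65, 30, 2] end={s15,s95} — reject; 3/3 single-dels accept.
'8b08': run [76, 68, 54, 8, 1] end={s95} — reject; 4/4 single-dels accept.
'8bbq8': |S_i|=[76, 68, 54, 42, 10, 1] end={s95} rej; 5/5 deletions ∈↓L.
'pp8p00': |S_i|=[76, 69, 57, 41, 24, 9, 2] end={s58,s95} ∉↓L; 6/6 del acc.
'8bp8p8': |S_i|=[76, 68, 54, 29, 11, 6, 1] end={s95} rej; 6/6 deletions ∈↓L.
6 words, ⪯-incomp.

Antichain: [0p, b8q, 8b08, 8bbq8, pp8p00, 8bp8p8].
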